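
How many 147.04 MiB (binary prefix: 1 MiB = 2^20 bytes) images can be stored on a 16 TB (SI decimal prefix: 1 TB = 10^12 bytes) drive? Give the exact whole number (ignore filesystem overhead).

103,773

Capacity: 16 TB = 16,000,000,000,000 bytes
Per item: 147.04 MiB = 154,182,615.04 bytes
⌊16,000,000,000,000 / 154,182,615.04⌋ = 103,773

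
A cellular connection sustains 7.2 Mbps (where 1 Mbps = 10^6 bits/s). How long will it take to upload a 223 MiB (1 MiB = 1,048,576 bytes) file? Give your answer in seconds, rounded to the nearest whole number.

260 seconds

223 MiB = 233,832,448 bytes = 1,870,659,584 bits
7.2 Mbps = 7,200,000 bits/s
time = 1,870,659,584 / 7,200,000 = 260 s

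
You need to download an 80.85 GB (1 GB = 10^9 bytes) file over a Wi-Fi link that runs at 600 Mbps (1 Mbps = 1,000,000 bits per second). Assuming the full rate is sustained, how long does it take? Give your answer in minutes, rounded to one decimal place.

80.85 GB = 80,850,000,000 bytes = 646,800,000,000 bits
600 Mbps = 600,000,000 bits/s
time = 646,800,000,000 / 600,000,000 = 1,078.00 s
1,078.00 s / 60 = 18.0 minutes

18.0 minutes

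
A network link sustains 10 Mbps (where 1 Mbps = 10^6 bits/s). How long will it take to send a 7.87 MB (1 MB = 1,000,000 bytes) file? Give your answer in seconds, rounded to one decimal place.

6.3 seconds

7.87 MB = 7,870,000 bytes = 62,960,000 bits
10 Mbps = 10,000,000 bits/s
time = 62,960,000 / 10,000,000 = 6.3 s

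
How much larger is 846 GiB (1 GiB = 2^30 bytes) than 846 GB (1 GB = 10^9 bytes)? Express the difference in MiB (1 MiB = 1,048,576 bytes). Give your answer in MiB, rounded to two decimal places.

846 GiB = 846 × 1,073,741,824 = 908,385,583,104 bytes
846 GB = 846 × 1,000,000,000 = 846,000,000,000 bytes
difference = 62,385,583,104 bytes
62,385,583,104 / 1,048,576 = 59,495.53 MiB

59,495.53 MiB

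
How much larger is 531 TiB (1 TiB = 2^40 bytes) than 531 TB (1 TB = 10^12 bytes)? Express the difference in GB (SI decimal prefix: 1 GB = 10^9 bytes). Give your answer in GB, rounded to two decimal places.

531 TiB = 531 × 1,099,511,627,776 = 583,840,674,349,056 bytes
531 TB = 531 × 1,000,000,000,000 = 531,000,000,000,000 bytes
difference = 52,840,674,349,056 bytes
52,840,674,349,056 / 1,000,000,000 = 52,840.67 GB

52,840.67 GB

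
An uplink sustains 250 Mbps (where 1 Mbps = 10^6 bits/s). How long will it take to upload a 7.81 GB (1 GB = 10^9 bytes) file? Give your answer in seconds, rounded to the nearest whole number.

7.81 GB = 7,810,000,000 bytes = 62,480,000,000 bits
250 Mbps = 250,000,000 bits/s
time = 62,480,000,000 / 250,000,000 = 250 s

250 seconds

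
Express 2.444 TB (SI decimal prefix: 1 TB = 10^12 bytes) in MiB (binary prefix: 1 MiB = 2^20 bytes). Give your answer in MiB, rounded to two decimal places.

2.444 TB × 1,000,000,000,000 bytes/TB = 2,444,000,000,000 bytes
1 MiB = 1,048,576 bytes
2,444,000,000,000 / 1,048,576 = 2,330,780.03 MiB

2,330,780.03 MiB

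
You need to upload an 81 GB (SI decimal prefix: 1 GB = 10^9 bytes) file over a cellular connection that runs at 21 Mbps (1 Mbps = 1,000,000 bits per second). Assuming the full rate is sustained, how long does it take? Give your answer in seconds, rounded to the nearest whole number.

30,857 seconds

81 GB = 81,000,000,000 bytes = 648,000,000,000 bits
21 Mbps = 21,000,000 bits/s
time = 648,000,000,000 / 21,000,000 = 30,857 s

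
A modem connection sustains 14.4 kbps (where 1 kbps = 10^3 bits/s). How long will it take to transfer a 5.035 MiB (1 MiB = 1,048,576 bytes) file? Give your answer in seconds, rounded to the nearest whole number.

2,933 seconds

5.035 MiB = 5,279,580.16 bytes = 42,236,641.28 bits
14.4 kbps = 14,400 bits/s
time = 42,236,641.28 / 14,400 = 2,933 s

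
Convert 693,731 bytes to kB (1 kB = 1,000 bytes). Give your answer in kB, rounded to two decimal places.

693.73 kB

693,731 bytes given.
1 kB = 1,000 bytes
693,731 / 1,000 = 693.73 kB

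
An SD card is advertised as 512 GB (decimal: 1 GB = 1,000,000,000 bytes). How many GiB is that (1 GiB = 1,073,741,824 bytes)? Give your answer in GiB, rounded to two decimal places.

512 GB = 512 × 10^9 bytes = 512,000,000,000 bytes
1 GiB = 2^30 bytes = 1,073,741,824 bytes
512,000,000,000 / 1,073,741,824 = 476.84 GiB

476.84 GiB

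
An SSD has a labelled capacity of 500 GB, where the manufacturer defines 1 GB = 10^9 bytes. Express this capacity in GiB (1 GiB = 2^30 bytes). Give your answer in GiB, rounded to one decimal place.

465.7 GiB

500 GB = 500 × 10^9 bytes = 500,000,000,000 bytes
1 GiB = 1,073,741,824 bytes
500,000,000,000 / 1,073,741,824 = 465.7 GiB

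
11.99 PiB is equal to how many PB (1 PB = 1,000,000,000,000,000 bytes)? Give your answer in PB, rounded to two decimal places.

13.50 PB

11.99 PiB = 11.99 × 2^50 bytes = 13,499,539,883,043,061.76 bytes
1 PB = 10^15 bytes = 1,000,000,000,000,000 bytes
13,499,539,883,043,061.76 / 1,000,000,000,000,000 = 13.50 PB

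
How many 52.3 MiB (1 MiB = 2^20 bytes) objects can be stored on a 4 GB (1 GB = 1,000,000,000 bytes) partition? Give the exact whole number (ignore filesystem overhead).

Capacity: 4 GB = 4,000,000,000 bytes
Per item: 52.3 MiB = 54,840,524.8 bytes
⌊4,000,000,000 / 54,840,524.8⌋ = 72

72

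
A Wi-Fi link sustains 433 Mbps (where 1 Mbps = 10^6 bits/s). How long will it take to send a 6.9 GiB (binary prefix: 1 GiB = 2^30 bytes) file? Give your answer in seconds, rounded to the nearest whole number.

6.9 GiB = 7,408,818,585.6 bytes = 59,270,548,684.8 bits
433 Mbps = 433,000,000 bits/s
time = 59,270,548,684.8 / 433,000,000 = 137 s

137 seconds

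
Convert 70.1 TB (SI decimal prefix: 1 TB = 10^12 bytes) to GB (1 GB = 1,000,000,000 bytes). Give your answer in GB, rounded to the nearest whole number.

70,100 GB

70.1 TB = 70.1 × 10^12 bytes = 70,100,000,000,000 bytes
1 GB = 10^9 bytes = 1,000,000,000 bytes
70,100,000,000,000 / 1,000,000,000 = 70,100 GB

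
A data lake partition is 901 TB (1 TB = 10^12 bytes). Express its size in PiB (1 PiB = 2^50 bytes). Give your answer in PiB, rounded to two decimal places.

901 TB = 901 × 10^12 bytes = 901,000,000,000,000 bytes
1 PiB = 1,125,899,906,842,624 bytes
901,000,000,000,000 / 1,125,899,906,842,624 = 0.80 PiB

0.80 PiB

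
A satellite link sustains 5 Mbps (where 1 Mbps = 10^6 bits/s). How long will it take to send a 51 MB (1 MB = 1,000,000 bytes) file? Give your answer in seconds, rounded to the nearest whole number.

82 seconds

51 MB = 51,000,000 bytes = 408,000,000 bits
5 Mbps = 5,000,000 bits/s
time = 408,000,000 / 5,000,000 = 82 s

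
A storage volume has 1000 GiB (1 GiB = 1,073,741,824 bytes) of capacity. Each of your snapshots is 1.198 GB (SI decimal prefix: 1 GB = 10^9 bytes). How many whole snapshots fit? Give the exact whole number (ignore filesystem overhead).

896

Capacity: 1000 GiB = 1,073,741,824,000 bytes
Per item: 1.198 GB = 1,198,000,000 bytes
⌊1,073,741,824,000 / 1,198,000,000⌋ = 896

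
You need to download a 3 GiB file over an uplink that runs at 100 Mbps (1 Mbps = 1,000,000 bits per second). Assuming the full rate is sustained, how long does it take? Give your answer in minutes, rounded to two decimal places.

4.29 minutes

3 GiB = 3,221,225,472 bytes = 25,769,803,776 bits
100 Mbps = 100,000,000 bits/s
time = 25,769,803,776 / 100,000,000 = 257.698 s
257.698 s / 60 = 4.29 minutes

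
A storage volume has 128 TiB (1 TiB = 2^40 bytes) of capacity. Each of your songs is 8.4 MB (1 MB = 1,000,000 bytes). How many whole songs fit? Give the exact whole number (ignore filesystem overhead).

Capacity: 128 TiB = 140,737,488,355,328 bytes
Per item: 8.4 MB = 8,400,000 bytes
⌊140,737,488,355,328 / 8,400,000⌋ = 16,754,462

16,754,462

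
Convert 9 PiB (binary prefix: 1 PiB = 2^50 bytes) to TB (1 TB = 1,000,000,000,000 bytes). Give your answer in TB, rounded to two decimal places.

9 PiB × 1,125,899,906,842,624 bytes/PiB = 10,133,099,161,583,616 bytes
1 TB = 1,000,000,000,000 bytes
10,133,099,161,583,616 / 1,000,000,000,000 = 10,133.10 TB

10,133.10 TB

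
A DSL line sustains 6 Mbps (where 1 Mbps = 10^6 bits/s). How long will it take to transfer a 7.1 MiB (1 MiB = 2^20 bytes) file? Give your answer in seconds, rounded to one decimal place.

7.1 MiB = 7,444,889.6 bytes = 59,559,116.8 bits
6 Mbps = 6,000,000 bits/s
time = 59,559,116.8 / 6,000,000 = 9.9 s

9.9 seconds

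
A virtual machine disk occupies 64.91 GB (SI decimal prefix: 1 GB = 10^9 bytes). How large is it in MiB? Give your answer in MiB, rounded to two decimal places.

64.91 GB × 1,000,000,000 bytes/GB = 64,910,000,000 bytes
1 MiB = 1,048,576 bytes
64,910,000,000 / 1,048,576 = 61,903.00 MiB

61,903.00 MiB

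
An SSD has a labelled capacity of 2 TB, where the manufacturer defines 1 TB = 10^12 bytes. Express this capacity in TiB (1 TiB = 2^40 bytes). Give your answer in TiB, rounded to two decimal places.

1.82 TiB

2 TB × 1,000,000,000,000 bytes/TB = 2,000,000,000,000 bytes
1 TiB = 1,099,511,627,776 bytes
2,000,000,000,000 / 1,099,511,627,776 = 1.82 TiB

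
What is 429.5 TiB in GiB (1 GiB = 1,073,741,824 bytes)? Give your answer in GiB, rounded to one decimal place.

439,808.0 GiB

429.5 TiB × 1,099,511,627,776 bytes/TiB = 472,240,244,129,792 bytes
1 GiB = 1,073,741,824 bytes
472,240,244,129,792 / 1,073,741,824 = 439,808.0 GiB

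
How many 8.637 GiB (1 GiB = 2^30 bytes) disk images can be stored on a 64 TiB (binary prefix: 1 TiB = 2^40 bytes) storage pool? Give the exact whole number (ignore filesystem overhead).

7,587

Capacity: 64 TiB = 70,368,744,177,664 bytes
Per item: 8.637 GiB = 9,273,908,133.888 bytes
⌊70,368,744,177,664 / 9,273,908,133.888⌋ = 7,587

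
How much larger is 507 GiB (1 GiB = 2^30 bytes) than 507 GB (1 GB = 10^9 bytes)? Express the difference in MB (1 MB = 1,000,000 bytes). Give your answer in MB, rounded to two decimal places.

37,387.10 MB

507 GiB = 507 × 1,073,741,824 = 544,387,104,768 bytes
507 GB = 507 × 1,000,000,000 = 507,000,000,000 bytes
difference = 37,387,104,768 bytes
37,387,104,768 / 1,000,000 = 37,387.10 MB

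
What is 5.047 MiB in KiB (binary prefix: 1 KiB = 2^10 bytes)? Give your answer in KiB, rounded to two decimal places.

5,168.13 KiB

5.047 MiB = 5.047 × 2^20 bytes = 5,292,163.072 bytes
1 KiB = 2^10 bytes = 1,024 bytes
5,292,163.072 / 1,024 = 5,168.13 KiB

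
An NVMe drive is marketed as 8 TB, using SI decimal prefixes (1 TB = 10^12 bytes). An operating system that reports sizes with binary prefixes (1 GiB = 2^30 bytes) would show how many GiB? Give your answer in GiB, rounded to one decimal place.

8 TB × 1,000,000,000,000 bytes/TB = 8,000,000,000,000 bytes
1 GiB = 1,073,741,824 bytes
8,000,000,000,000 / 1,073,741,824 = 7,450.6 GiB

7,450.6 GiB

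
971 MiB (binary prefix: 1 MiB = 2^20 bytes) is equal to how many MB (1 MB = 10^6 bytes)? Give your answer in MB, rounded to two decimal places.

971 MiB × 1,048,576 bytes/MiB = 1,018,167,296 bytes
1 MB = 1,000,000 bytes
1,018,167,296 / 1,000,000 = 1,018.17 MB

1,018.17 MB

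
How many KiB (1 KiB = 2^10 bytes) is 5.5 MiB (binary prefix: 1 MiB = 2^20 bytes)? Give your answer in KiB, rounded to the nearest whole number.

5.5 MiB = 5.5 × 2^20 bytes = 5,767,168 bytes
1 KiB = 1,024 bytes
5,767,168 / 1,024 = 5,632 KiB

5,632 KiB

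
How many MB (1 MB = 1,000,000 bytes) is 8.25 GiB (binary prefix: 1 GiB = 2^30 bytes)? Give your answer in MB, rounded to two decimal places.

8.25 GiB × 1,073,741,824 bytes/GiB = 8,858,370,048 bytes
1 MB = 10^6 bytes = 1,000,000 bytes
8,858,370,048 / 1,000,000 = 8,858.37 MB

8,858.37 MB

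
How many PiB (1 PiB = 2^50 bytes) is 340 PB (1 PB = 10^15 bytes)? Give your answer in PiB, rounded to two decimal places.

340 PB = 340 × 10^15 bytes = 340,000,000,000,000,000 bytes
1 PiB = 2^50 bytes = 1,125,899,906,842,624 bytes
340,000,000,000,000,000 / 1,125,899,906,842,624 = 301.98 PiB

301.98 PiB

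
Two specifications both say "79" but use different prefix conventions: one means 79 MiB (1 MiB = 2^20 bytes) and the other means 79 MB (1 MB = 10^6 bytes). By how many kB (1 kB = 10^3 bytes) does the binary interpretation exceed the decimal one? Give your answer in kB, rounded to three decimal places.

3,837.504 kB

79 MiB = 79 × 1,048,576 = 82,837,504 bytes
79 MB = 79 × 1,000,000 = 79,000,000 bytes
difference = 3,837,504 bytes
3,837,504 / 1,000 = 3,837.504 kB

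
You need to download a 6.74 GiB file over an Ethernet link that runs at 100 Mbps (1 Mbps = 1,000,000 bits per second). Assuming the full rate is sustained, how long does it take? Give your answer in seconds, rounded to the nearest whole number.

6.74 GiB = 7,237,019,893.76 bytes = 57,896,159,150.08 bits
100 Mbps = 100,000,000 bits/s
time = 57,896,159,150.08 / 100,000,000 = 579 s

579 seconds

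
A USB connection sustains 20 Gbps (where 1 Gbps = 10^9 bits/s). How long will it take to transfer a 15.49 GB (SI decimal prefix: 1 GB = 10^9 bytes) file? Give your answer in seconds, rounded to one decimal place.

6.2 seconds

15.49 GB = 15,490,000,000 bytes = 123,920,000,000 bits
20 Gbps = 20,000,000,000 bits/s
time = 123,920,000,000 / 20,000,000,000 = 6.2 s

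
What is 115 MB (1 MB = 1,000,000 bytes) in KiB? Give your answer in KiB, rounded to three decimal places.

115 MB = 115 × 10^6 bytes = 115,000,000 bytes
1 KiB = 2^10 bytes = 1,024 bytes
115,000,000 / 1,024 = 112,304.688 KiB

112,304.688 KiB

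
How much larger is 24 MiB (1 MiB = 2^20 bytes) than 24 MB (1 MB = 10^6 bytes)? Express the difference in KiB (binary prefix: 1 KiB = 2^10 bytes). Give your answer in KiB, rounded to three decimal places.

24 MiB = 24 × 1,048,576 = 25,165,824 bytes
24 MB = 24 × 1,000,000 = 24,000,000 bytes
difference = 1,165,824 bytes
1,165,824 / 1,024 = 1,138.500 KiB

1,138.500 KiB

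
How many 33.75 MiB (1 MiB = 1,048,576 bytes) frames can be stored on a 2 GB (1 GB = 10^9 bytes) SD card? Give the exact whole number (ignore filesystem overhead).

56

Capacity: 2 GB = 2,000,000,000 bytes
Per item: 33.75 MiB = 35,389,440 bytes
⌊2,000,000,000 / 35,389,440⌋ = 56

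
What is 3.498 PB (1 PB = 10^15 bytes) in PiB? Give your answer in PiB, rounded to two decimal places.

3.11 PiB

3.498 PB × 1,000,000,000,000,000 bytes/PB = 3,498,000,000,000,000 bytes
1 PiB = 2^50 bytes = 1,125,899,906,842,624 bytes
3,498,000,000,000,000 / 1,125,899,906,842,624 = 3.11 PiB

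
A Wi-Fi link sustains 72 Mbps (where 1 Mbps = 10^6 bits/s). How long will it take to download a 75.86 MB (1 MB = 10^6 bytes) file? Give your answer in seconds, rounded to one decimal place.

75.86 MB = 75,860,000 bytes = 606,880,000 bits
72 Mbps = 72,000,000 bits/s
time = 606,880,000 / 72,000,000 = 8.4 s

8.4 seconds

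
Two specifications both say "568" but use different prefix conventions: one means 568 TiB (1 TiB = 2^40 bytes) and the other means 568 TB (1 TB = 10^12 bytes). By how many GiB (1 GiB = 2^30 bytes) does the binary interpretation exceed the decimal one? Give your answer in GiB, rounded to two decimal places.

52,640.78 GiB

568 TiB = 568 × 1,099,511,627,776 = 624,522,604,576,768 bytes
568 TB = 568 × 1,000,000,000,000 = 568,000,000,000,000 bytes
difference = 56,522,604,576,768 bytes
56,522,604,576,768 / 1,073,741,824 = 52,640.78 GiB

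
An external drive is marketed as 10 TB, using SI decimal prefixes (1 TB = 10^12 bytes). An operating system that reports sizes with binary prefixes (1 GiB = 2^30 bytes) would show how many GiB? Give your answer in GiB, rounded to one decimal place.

9,313.2 GiB

10 TB = 10 × 10^12 bytes = 10,000,000,000,000 bytes
1 GiB = 2^30 bytes = 1,073,741,824 bytes
10,000,000,000,000 / 1,073,741,824 = 9,313.2 GiB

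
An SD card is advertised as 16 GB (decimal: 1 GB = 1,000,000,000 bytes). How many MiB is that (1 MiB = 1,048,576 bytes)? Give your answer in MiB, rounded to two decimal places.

16 GB × 1,000,000,000 bytes/GB = 16,000,000,000 bytes
1 MiB = 1,048,576 bytes
16,000,000,000 / 1,048,576 = 15,258.79 MiB

15,258.79 MiB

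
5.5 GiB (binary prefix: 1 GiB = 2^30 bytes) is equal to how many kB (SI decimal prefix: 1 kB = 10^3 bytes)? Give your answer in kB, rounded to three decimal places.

5.5 GiB = 5.5 × 2^30 bytes = 5,905,580,032 bytes
1 kB = 1,000 bytes
5,905,580,032 / 1,000 = 5,905,580.032 kB

5,905,580.032 kB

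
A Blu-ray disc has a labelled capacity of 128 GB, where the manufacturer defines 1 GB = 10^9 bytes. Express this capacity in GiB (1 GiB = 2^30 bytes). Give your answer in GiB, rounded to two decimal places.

128 GB × 1,000,000,000 bytes/GB = 128,000,000,000 bytes
1 GiB = 1,073,741,824 bytes
128,000,000,000 / 1,073,741,824 = 119.21 GiB

119.21 GiB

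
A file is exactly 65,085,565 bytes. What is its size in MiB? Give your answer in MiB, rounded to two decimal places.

62.07 MiB

65,085,565 bytes given.
1 MiB = 1,048,576 bytes
65,085,565 / 1,048,576 = 62.07 MiB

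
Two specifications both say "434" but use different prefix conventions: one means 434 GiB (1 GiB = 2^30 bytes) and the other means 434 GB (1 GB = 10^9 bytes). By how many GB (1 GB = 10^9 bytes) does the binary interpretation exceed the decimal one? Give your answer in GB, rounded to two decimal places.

32.00 GB

434 GiB = 434 × 1,073,741,824 = 466,003,951,616 bytes
434 GB = 434 × 1,000,000,000 = 434,000,000,000 bytes
difference = 32,003,951,616 bytes
32,003,951,616 / 1,000,000,000 = 32.00 GB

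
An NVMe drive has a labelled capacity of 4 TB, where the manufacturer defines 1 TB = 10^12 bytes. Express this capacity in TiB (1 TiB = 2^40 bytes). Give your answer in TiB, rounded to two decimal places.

4 TB = 4 × 10^12 bytes = 4,000,000,000,000 bytes
1 TiB = 1,099,511,627,776 bytes
4,000,000,000,000 / 1,099,511,627,776 = 3.64 TiB

3.64 TiB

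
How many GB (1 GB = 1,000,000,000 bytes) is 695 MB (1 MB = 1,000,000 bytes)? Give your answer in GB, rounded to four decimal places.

695 MB = 695 × 10^6 bytes = 695,000,000 bytes
1 GB = 1,000,000,000 bytes
695,000,000 / 1,000,000,000 = 0.6950 GB

0.6950 GB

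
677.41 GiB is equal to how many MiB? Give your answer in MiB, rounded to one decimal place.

693,667.8 MiB

677.41 GiB = 677.41 × 2^30 bytes = 727,363,448,995.84 bytes
1 MiB = 1,048,576 bytes
727,363,448,995.84 / 1,048,576 = 693,667.8 MiB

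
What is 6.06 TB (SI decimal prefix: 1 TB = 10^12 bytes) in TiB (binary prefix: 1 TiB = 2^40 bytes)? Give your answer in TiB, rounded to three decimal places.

5.512 TiB

6.06 TB × 1,000,000,000,000 bytes/TB = 6,060,000,000,000 bytes
1 TiB = 1,099,511,627,776 bytes
6,060,000,000,000 / 1,099,511,627,776 = 5.512 TiB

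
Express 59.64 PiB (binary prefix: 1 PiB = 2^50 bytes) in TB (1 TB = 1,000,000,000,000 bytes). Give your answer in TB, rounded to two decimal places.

59.64 PiB × 1,125,899,906,842,624 bytes/PiB = 67,148,670,444,094,095.36 bytes
1 TB = 10^12 bytes = 1,000,000,000,000 bytes
67,148,670,444,094,095.36 / 1,000,000,000,000 = 67,148.67 TB

67,148.67 TB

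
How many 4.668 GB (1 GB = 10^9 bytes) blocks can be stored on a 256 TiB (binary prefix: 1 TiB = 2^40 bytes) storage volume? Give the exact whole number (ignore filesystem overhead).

Capacity: 256 TiB = 281,474,976,710,656 bytes
Per item: 4.668 GB = 4,668,000,000 bytes
⌊281,474,976,710,656 / 4,668,000,000⌋ = 60,298

60,298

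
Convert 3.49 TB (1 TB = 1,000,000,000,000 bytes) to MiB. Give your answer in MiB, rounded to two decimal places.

3.49 TB = 3.49 × 10^12 bytes = 3,490,000,000,000 bytes
1 MiB = 1,048,576 bytes
3,490,000,000,000 / 1,048,576 = 3,328,323.36 MiB

3,328,323.36 MiB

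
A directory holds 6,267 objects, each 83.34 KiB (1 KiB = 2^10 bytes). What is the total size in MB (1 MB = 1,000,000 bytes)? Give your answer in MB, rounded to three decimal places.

534.827 MB

Total = 6,267 × 83.34 KiB = 522291.78 KiB
= 522291.78 × 1,024 bytes = 534,826,782.72 bytes
1 MB = 1,000,000 bytes
534,826,782.72 / 1,000,000 = 534.827 MB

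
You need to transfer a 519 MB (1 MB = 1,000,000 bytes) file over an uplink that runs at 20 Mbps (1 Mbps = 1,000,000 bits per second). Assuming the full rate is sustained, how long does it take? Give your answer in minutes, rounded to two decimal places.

3.46 minutes

519 MB = 519,000,000 bytes = 4,152,000,000 bits
20 Mbps = 20,000,000 bits/s
time = 4,152,000,000 / 20,000,000 = 207.600 s
207.600 s / 60 = 3.46 minutes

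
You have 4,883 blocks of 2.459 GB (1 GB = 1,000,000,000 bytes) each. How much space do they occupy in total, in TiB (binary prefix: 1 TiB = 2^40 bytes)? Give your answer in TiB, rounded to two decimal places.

Total = 4,883 × 2.459 GB = 12007.297 GB
= 12007.297 × 1,000,000,000 bytes = 12,007,297,000,000 bytes
1 TiB = 1,099,511,627,776 bytes
12,007,297,000,000 / 1,099,511,627,776 = 10.92 TiB

10.92 TiB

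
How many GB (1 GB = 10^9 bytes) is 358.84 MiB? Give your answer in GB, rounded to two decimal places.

358.84 MiB = 358.84 × 2^20 bytes = 376,271,011.84 bytes
1 GB = 1,000,000,000 bytes
376,271,011.84 / 1,000,000,000 = 0.38 GB

0.38 GB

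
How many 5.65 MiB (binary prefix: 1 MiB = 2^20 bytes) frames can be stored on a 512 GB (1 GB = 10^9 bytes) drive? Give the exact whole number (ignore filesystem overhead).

86,421

Capacity: 512 GB = 512,000,000,000 bytes
Per item: 5.65 MiB = 5,924,454.4 bytes
⌊512,000,000,000 / 5,924,454.4⌋ = 86,421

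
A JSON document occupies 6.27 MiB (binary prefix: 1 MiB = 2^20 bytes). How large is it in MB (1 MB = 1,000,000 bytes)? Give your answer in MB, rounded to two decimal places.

6.57 MB

6.27 MiB × 1,048,576 bytes/MiB = 6,574,571.52 bytes
1 MB = 10^6 bytes = 1,000,000 bytes
6,574,571.52 / 1,000,000 = 6.57 MB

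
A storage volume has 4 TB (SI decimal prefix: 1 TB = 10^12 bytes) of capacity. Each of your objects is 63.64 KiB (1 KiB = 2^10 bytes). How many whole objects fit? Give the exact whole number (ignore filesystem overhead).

61,380,421

Capacity: 4 TB = 4,000,000,000,000 bytes
Per item: 63.64 KiB = 65,167.36 bytes
⌊4,000,000,000,000 / 65,167.36⌋ = 61,380,421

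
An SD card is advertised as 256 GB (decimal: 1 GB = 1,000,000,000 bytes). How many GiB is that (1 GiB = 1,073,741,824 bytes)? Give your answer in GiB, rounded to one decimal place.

256 GB × 1,000,000,000 bytes/GB = 256,000,000,000 bytes
1 GiB = 1,073,741,824 bytes
256,000,000,000 / 1,073,741,824 = 238.4 GiB

238.4 GiB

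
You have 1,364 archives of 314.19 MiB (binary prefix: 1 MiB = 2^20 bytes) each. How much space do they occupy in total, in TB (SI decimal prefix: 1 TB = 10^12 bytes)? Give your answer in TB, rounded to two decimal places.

Total = 1,364 × 314.19 MiB = 428555.16 MiB
= 428555.16 × 1,048,576 bytes = 449,372,655,452.16 bytes
1 TB = 1,000,000,000,000 bytes
449,372,655,452.16 / 1,000,000,000,000 = 0.45 TB

0.45 TB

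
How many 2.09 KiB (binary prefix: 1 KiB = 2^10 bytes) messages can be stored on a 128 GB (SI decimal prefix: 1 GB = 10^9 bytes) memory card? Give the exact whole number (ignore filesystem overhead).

Capacity: 128 GB = 128,000,000,000 bytes
Per item: 2.09 KiB = 2,140.16 bytes
⌊128,000,000,000 / 2,140.16⌋ = 59,808,612

59,808,612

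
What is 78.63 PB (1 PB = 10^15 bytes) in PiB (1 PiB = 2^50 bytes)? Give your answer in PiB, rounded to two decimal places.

78.63 PB × 1,000,000,000,000,000 bytes/PB = 78,630,000,000,000,000 bytes
1 PiB = 2^50 bytes = 1,125,899,906,842,624 bytes
78,630,000,000,000,000 / 1,125,899,906,842,624 = 69.84 PiB

69.84 PiB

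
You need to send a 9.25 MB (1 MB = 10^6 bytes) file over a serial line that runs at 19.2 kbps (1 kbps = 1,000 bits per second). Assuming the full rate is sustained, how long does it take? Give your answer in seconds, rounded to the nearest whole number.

3,854 seconds

9.25 MB = 9,250,000 bytes = 74,000,000 bits
19.2 kbps = 19,200 bits/s
time = 74,000,000 / 19,200 = 3,854 s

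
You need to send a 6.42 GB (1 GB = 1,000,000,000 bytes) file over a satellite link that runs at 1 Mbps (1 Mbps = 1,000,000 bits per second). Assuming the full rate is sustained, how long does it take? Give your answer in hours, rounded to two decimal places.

6.42 GB = 6,420,000,000 bytes = 51,360,000,000 bits
1 Mbps = 1,000,000 bits/s
time = 51,360,000,000 / 1,000,000 = 51,360.0000 s
51,360.0000 s / 3600 = 14.27 hours

14.27 hours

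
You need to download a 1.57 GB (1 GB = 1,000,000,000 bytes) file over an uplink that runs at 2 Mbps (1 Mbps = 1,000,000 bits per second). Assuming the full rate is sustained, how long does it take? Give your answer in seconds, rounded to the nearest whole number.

6,280 seconds

1.57 GB = 1,570,000,000 bytes = 12,560,000,000 bits
2 Mbps = 2,000,000 bits/s
time = 12,560,000,000 / 2,000,000 = 6,280 s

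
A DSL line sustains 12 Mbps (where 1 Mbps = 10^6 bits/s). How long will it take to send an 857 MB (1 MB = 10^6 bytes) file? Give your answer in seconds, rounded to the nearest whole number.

571 seconds

857 MB = 857,000,000 bytes = 6,856,000,000 bits
12 Mbps = 12,000,000 bits/s
time = 6,856,000,000 / 12,000,000 = 571 s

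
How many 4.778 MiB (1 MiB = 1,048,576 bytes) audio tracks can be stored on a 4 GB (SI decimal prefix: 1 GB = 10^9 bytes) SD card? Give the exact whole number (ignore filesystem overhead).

798

Capacity: 4 GB = 4,000,000,000 bytes
Per item: 4.778 MiB = 5,010,096.128 bytes
⌊4,000,000,000 / 5,010,096.128⌋ = 798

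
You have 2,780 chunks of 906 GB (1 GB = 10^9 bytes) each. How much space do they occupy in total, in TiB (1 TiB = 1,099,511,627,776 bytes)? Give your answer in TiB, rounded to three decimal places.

Total = 2,780 × 906 GB = 2,518,680 GB
= 2,518,680 × 1,000,000,000 bytes = 2,518,680,000,000,000 bytes
1 TiB = 1,099,511,627,776 bytes
2,518,680,000,000,000 / 1,099,511,627,776 = 2,290.726 TiB

2,290.726 TiB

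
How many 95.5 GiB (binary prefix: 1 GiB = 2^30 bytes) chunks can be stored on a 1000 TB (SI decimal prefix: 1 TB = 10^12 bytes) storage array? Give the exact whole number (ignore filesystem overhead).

9,752

Capacity: 1000 TB = 1,000,000,000,000,000 bytes
Per item: 95.5 GiB = 102,542,344,192 bytes
⌊1,000,000,000,000,000 / 102,542,344,192⌋ = 9,752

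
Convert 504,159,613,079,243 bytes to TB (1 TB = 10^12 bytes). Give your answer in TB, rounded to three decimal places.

504.160 TB

504,159,613,079,243 bytes given.
1 TB = 10^12 bytes = 1,000,000,000,000 bytes
504,159,613,079,243 / 1,000,000,000,000 = 504.160 TB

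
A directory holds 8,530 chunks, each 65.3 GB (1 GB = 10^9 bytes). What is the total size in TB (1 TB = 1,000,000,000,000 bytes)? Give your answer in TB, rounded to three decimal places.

557.009 TB

Total = 8,530 × 65.3 GB = 557,009 GB
= 557,009 × 1,000,000,000 bytes = 557,009,000,000,000 bytes
1 TB = 1,000,000,000,000 bytes
557,009,000,000,000 / 1,000,000,000,000 = 557.009 TB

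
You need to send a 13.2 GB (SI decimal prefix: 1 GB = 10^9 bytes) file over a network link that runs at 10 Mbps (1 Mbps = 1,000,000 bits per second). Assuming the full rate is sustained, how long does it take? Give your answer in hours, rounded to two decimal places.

2.93 hours

13.2 GB = 13,200,000,000 bytes = 105,600,000,000 bits
10 Mbps = 10,000,000 bits/s
time = 105,600,000,000 / 10,000,000 = 10,560.0000 s
10,560.0000 s / 3600 = 2.93 hours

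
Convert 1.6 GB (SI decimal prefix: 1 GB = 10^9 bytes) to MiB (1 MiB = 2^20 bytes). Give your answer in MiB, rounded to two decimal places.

1,525.88 MiB

1.6 GB = 1.6 × 10^9 bytes = 1,600,000,000 bytes
1 MiB = 2^20 bytes = 1,048,576 bytes
1,600,000,000 / 1,048,576 = 1,525.88 MiB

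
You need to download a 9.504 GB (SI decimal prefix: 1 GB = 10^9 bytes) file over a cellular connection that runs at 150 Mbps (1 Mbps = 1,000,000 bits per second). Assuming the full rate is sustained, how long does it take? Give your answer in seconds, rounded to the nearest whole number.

9.504 GB = 9,504,000,000 bytes = 76,032,000,000 bits
150 Mbps = 150,000,000 bits/s
time = 76,032,000,000 / 150,000,000 = 507 s

507 seconds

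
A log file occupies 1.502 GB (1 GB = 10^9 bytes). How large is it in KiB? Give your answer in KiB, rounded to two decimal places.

1.502 GB = 1.502 × 10^9 bytes = 1,502,000,000 bytes
1 KiB = 2^10 bytes = 1,024 bytes
1,502,000,000 / 1,024 = 1,466,796.88 KiB

1,466,796.88 KiB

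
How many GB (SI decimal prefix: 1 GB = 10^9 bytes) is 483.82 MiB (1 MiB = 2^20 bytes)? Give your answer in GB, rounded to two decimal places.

483.82 MiB = 483.82 × 2^20 bytes = 507,322,040.32 bytes
1 GB = 1,000,000,000 bytes
507,322,040.32 / 1,000,000,000 = 0.51 GB

0.51 GB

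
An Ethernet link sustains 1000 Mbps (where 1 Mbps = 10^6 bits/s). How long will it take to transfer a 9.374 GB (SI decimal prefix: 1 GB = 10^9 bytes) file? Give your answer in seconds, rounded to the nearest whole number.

75 seconds

9.374 GB = 9,374,000,000 bytes = 74,992,000,000 bits
1000 Mbps = 1,000,000,000 bits/s
time = 74,992,000,000 / 1,000,000,000 = 75 s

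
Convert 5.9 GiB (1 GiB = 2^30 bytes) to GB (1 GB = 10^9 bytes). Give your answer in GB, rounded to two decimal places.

5.9 GiB = 5.9 × 2^30 bytes = 6,335,076,761.6 bytes
1 GB = 10^9 bytes = 1,000,000,000 bytes
6,335,076,761.6 / 1,000,000,000 = 6.34 GB

6.34 GB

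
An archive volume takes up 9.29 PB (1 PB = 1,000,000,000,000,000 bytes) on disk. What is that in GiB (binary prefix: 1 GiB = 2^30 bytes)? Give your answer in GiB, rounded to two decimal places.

9.29 PB = 9.29 × 10^15 bytes = 9,290,000,000,000,000 bytes
1 GiB = 2^30 bytes = 1,073,741,824 bytes
9,290,000,000,000,000 / 1,073,741,824 = 8,651,986.72 GiB

8,651,986.72 GiB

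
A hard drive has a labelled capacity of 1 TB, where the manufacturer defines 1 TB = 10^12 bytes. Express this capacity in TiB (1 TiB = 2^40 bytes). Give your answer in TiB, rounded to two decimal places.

1 TB × 1,000,000,000,000 bytes/TB = 1,000,000,000,000 bytes
1 TiB = 2^40 bytes = 1,099,511,627,776 bytes
1,000,000,000,000 / 1,099,511,627,776 = 0.91 TiB

0.91 TiB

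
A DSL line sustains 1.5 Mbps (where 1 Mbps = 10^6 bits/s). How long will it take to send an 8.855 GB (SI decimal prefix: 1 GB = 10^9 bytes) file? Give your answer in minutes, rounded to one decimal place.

787.1 minutes

8.855 GB = 8,855,000,000 bytes = 70,840,000,000 bits
1.5 Mbps = 1,500,000 bits/s
time = 70,840,000,000 / 1,500,000 = 47,226.67 s
47,226.67 s / 60 = 787.1 minutes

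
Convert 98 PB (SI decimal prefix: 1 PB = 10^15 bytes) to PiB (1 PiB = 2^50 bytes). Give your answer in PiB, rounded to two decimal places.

87.04 PiB

98 PB × 1,000,000,000,000,000 bytes/PB = 98,000,000,000,000,000 bytes
1 PiB = 2^50 bytes = 1,125,899,906,842,624 bytes
98,000,000,000,000,000 / 1,125,899,906,842,624 = 87.04 PiB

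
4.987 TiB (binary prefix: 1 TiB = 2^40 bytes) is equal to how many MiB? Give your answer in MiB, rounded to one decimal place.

4.987 TiB × 1,099,511,627,776 bytes/TiB = 5,483,264,487,718.912 bytes
1 MiB = 1,048,576 bytes
5,483,264,487,718.912 / 1,048,576 = 5,229,248.5 MiB

5,229,248.5 MiB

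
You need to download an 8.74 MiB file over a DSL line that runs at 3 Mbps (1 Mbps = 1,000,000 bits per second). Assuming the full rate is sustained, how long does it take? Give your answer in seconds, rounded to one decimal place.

24.4 seconds

8.74 MiB = 9,164,554.24 bytes = 73,316,433.92 bits
3 Mbps = 3,000,000 bits/s
time = 73,316,433.92 / 3,000,000 = 24.4 s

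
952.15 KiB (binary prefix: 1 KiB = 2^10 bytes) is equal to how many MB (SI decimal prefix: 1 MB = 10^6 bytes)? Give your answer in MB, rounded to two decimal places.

952.15 KiB = 952.15 × 2^10 bytes = 975,001.6 bytes
1 MB = 1,000,000 bytes
975,001.6 / 1,000,000 = 0.98 MB

0.98 MB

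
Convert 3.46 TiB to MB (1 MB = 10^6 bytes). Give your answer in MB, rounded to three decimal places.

3,804,310.232 MB

3.46 TiB = 3.46 × 2^40 bytes = 3,804,310,232,104.96 bytes
1 MB = 1,000,000 bytes
3,804,310,232,104.96 / 1,000,000 = 3,804,310.232 MB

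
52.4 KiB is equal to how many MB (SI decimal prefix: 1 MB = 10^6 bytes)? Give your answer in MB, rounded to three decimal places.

0.054 MB

52.4 KiB = 52.4 × 2^10 bytes = 53,657.6 bytes
1 MB = 10^6 bytes = 1,000,000 bytes
53,657.6 / 1,000,000 = 0.054 MB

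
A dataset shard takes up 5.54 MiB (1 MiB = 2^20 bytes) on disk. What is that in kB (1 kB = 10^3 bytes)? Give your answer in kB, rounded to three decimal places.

5.54 MiB = 5.54 × 2^20 bytes = 5,809,111.04 bytes
1 kB = 10^3 bytes = 1,000 bytes
5,809,111.04 / 1,000 = 5,809.111 kB

5,809.111 kB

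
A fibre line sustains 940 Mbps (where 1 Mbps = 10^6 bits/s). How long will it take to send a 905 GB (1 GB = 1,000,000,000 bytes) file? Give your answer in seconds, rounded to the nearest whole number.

7,702 seconds

905 GB = 905,000,000,000 bytes = 7,240,000,000,000 bits
940 Mbps = 940,000,000 bits/s
time = 7,240,000,000,000 / 940,000,000 = 7,702 s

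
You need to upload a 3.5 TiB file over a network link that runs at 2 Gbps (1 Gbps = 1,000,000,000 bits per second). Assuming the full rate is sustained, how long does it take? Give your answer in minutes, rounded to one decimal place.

3.5 TiB = 3,848,290,697,216 bytes = 30,786,325,577,728 bits
2 Gbps = 2,000,000,000 bits/s
time = 30,786,325,577,728 / 2,000,000,000 = 15,393.16 s
15,393.16 s / 60 = 256.6 minutes

256.6 minutes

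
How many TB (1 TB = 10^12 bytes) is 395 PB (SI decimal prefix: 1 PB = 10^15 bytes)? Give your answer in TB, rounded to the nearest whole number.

395,000 TB

395 PB × 1,000,000,000,000,000 bytes/PB = 395,000,000,000,000,000 bytes
1 TB = 1,000,000,000,000 bytes
395,000,000,000,000,000 / 1,000,000,000,000 = 395,000 TB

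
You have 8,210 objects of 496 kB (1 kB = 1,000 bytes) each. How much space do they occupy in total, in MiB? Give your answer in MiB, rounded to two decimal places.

3,883.51 MiB

Total = 8,210 × 496 kB = 4,072,160 kB
= 4,072,160 × 1,000 bytes = 4,072,160,000 bytes
1 MiB = 1,048,576 bytes
4,072,160,000 / 1,048,576 = 3,883.51 MiB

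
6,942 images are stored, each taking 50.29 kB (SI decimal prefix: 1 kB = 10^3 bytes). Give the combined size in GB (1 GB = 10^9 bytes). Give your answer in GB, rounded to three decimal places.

0.349 GB

Total = 6,942 × 50.29 kB = 349113.18 kB
= 349113.18 × 1,000 bytes = 349,113,180 bytes
1 GB = 1,000,000,000 bytes
349,113,180 / 1,000,000,000 = 0.349 GB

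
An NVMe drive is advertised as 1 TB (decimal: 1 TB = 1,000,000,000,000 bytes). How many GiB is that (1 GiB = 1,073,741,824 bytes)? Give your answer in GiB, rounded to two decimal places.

1 TB = 1 × 10^12 bytes = 1,000,000,000,000 bytes
1 GiB = 1,073,741,824 bytes
1,000,000,000,000 / 1,073,741,824 = 931.32 GiB

931.32 GiB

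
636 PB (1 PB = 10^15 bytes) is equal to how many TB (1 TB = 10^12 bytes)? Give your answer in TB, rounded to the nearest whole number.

636,000 TB

636 PB = 636 × 10^15 bytes = 636,000,000,000,000,000 bytes
1 TB = 1,000,000,000,000 bytes
636,000,000,000,000,000 / 1,000,000,000,000 = 636,000 TB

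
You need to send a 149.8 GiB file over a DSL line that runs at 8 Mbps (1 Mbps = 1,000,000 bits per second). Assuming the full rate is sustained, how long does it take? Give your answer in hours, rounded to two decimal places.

149.8 GiB = 160,846,525,235.2 bytes = 1,286,772,201,881.6 bits
8 Mbps = 8,000,000 bits/s
time = 1,286,772,201,881.6 / 8,000,000 = 160,846.5252 s
160,846.5252 s / 3600 = 44.68 hours

44.68 hours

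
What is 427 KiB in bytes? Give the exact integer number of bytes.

437,248 bytes

427 × 1,024 = 437,248 bytes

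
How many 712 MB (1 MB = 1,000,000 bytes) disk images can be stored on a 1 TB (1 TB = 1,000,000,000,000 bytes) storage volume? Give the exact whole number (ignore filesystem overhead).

Capacity: 1 TB = 1,000,000,000,000 bytes
Per item: 712 MB = 712,000,000 bytes
⌊1,000,000,000,000 / 712,000,000⌋ = 1,404

1,404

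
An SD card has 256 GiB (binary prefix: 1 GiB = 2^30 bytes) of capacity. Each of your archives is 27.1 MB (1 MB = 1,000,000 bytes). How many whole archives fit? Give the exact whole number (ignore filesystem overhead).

Capacity: 256 GiB = 274,877,906,944 bytes
Per item: 27.1 MB = 27,100,000 bytes
⌊274,877,906,944 / 27,100,000⌋ = 10,143

10,143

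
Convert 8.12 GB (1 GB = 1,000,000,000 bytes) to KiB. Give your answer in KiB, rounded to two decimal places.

7,929,687.50 KiB

8.12 GB = 8.12 × 10^9 bytes = 8,120,000,000 bytes
1 KiB = 1,024 bytes
8,120,000,000 / 1,024 = 7,929,687.50 KiB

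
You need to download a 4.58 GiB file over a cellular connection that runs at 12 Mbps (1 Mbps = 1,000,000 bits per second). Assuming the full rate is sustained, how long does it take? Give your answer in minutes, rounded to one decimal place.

54.6 minutes

4.58 GiB = 4,917,737,553.92 bytes = 39,341,900,431.36 bits
12 Mbps = 12,000,000 bits/s
time = 39,341,900,431.36 / 12,000,000 = 3,278.49 s
3,278.49 s / 60 = 54.6 minutes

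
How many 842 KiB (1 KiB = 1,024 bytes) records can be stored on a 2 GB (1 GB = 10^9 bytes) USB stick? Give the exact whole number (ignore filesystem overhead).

Capacity: 2 GB = 2,000,000,000 bytes
Per item: 842 KiB = 862,208 bytes
⌊2,000,000,000 / 862,208⌋ = 2,319

2,319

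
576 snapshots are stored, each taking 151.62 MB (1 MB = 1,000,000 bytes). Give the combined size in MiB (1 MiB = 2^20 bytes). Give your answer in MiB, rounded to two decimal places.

Total = 576 × 151.62 MB = 87333.12 MB
= 87333.12 × 1,000,000 bytes = 87,333,120,000 bytes
1 MiB = 1,048,576 bytes
87,333,120,000 / 1,048,576 = 83,287.35 MiB

83,287.35 MiB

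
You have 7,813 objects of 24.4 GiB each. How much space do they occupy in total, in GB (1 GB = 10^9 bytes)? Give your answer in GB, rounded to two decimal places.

Total = 7,813 × 24.4 GiB = 190637.2 GiB
= 190637.2 × 1,073,741,824 bytes = 204,695,134,850,252.8 bytes
1 GB = 1,000,000,000 bytes
204,695,134,850,252.8 / 1,000,000,000 = 204,695.13 GB

204,695.13 GB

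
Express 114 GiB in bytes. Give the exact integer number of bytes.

114 × 1,073,741,824 = 122,406,567,936 bytes  (1 GiB = 2^30 bytes)

122,406,567,936 bytes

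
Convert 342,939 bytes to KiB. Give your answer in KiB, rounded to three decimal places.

334.901 KiB

342,939 bytes given.
1 KiB = 2^10 bytes = 1,024 bytes
342,939 / 1,024 = 334.901 KiB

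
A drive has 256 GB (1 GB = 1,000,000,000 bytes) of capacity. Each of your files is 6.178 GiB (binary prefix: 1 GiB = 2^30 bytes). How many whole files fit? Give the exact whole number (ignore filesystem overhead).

Capacity: 256 GB = 256,000,000,000 bytes
Per item: 6.178 GiB = 6,633,576,988.672 bytes
⌊256,000,000,000 / 6,633,576,988.672⌋ = 38

38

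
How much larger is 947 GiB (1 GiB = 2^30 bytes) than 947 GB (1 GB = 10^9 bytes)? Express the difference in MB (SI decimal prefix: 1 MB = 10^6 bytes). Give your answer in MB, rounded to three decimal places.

947 GiB = 947 × 1,073,741,824 = 1,016,833,507,328 bytes
947 GB = 947 × 1,000,000,000 = 947,000,000,000 bytes
difference = 69,833,507,328 bytes
69,833,507,328 / 1,000,000 = 69,833.507 MB

69,833.507 MB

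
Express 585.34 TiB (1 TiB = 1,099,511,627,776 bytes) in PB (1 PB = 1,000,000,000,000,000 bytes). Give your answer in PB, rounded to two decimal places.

585.34 TiB × 1,099,511,627,776 bytes/TiB = 643,588,136,202,403.84 bytes
1 PB = 10^15 bytes = 1,000,000,000,000,000 bytes
643,588,136,202,403.84 / 1,000,000,000,000,000 = 0.64 PB

0.64 PB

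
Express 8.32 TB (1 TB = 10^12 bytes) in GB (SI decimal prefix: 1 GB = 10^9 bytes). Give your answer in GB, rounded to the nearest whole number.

8.32 TB = 8.32 × 10^12 bytes = 8,320,000,000,000 bytes
1 GB = 10^9 bytes = 1,000,000,000 bytes
8,320,000,000,000 / 1,000,000,000 = 8,320 GB

8,320 GB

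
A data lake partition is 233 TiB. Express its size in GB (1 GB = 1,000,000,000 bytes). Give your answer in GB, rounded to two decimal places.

256,186.21 GB

233 TiB = 233 × 2^40 bytes = 256,186,209,271,808 bytes
1 GB = 10^9 bytes = 1,000,000,000 bytes
256,186,209,271,808 / 1,000,000,000 = 256,186.21 GB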